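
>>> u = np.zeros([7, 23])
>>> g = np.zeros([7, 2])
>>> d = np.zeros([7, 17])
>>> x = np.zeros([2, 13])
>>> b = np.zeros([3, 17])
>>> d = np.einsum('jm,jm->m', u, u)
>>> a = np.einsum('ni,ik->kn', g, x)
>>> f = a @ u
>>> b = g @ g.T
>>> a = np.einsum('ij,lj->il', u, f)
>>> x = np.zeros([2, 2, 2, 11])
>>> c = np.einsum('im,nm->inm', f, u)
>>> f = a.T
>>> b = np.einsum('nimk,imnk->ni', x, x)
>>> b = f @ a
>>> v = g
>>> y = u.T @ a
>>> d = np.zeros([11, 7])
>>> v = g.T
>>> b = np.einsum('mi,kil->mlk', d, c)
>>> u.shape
(7, 23)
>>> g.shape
(7, 2)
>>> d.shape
(11, 7)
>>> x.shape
(2, 2, 2, 11)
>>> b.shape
(11, 23, 13)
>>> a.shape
(7, 13)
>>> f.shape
(13, 7)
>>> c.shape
(13, 7, 23)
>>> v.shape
(2, 7)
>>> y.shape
(23, 13)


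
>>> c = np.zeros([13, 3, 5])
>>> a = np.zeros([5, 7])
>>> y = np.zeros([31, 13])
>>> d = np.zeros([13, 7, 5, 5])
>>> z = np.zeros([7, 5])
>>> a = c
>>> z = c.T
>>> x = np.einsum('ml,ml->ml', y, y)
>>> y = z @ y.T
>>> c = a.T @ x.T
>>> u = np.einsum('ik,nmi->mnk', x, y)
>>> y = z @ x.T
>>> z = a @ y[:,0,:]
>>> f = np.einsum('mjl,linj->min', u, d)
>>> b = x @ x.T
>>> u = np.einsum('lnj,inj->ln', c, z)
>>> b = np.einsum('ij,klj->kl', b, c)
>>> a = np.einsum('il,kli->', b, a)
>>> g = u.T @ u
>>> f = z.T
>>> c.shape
(5, 3, 31)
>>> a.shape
()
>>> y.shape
(5, 3, 31)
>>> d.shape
(13, 7, 5, 5)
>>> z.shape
(13, 3, 31)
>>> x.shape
(31, 13)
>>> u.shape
(5, 3)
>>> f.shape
(31, 3, 13)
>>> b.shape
(5, 3)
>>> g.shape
(3, 3)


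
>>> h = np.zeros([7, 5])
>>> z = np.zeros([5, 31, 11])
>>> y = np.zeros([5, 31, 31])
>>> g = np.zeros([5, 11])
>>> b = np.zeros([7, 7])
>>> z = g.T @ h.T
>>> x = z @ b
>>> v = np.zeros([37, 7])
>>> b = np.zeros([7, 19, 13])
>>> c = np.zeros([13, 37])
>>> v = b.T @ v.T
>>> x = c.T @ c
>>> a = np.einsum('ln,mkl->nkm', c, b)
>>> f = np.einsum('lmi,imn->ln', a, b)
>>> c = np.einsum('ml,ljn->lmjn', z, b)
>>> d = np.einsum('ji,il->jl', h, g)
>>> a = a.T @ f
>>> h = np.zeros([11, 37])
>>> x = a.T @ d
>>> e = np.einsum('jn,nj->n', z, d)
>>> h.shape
(11, 37)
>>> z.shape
(11, 7)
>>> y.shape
(5, 31, 31)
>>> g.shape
(5, 11)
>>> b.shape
(7, 19, 13)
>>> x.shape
(13, 19, 11)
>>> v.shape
(13, 19, 37)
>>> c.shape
(7, 11, 19, 13)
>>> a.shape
(7, 19, 13)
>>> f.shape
(37, 13)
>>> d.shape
(7, 11)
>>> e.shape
(7,)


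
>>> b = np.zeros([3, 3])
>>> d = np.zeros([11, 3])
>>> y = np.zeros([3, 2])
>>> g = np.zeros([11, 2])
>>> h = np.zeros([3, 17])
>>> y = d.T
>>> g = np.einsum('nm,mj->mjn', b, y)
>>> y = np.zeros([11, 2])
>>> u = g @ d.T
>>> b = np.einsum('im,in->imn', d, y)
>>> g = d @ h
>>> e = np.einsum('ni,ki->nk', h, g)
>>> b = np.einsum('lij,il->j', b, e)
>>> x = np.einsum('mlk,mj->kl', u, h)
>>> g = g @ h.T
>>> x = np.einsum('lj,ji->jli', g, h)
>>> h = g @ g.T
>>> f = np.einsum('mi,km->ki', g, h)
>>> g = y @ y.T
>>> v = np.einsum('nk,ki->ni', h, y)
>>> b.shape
(2,)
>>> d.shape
(11, 3)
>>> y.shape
(11, 2)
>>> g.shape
(11, 11)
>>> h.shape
(11, 11)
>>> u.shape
(3, 11, 11)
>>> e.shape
(3, 11)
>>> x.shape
(3, 11, 17)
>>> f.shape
(11, 3)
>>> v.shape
(11, 2)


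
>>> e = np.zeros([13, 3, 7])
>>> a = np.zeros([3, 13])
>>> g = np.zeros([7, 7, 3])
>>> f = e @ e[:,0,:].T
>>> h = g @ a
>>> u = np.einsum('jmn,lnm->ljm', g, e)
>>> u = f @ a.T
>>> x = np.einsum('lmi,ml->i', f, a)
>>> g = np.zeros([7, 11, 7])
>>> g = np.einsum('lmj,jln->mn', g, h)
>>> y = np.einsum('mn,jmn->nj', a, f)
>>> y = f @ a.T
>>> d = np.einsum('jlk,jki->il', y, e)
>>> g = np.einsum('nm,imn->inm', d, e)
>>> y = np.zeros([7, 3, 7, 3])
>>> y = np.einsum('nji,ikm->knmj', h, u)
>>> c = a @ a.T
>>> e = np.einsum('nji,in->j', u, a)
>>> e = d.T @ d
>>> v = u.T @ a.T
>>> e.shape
(3, 3)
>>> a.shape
(3, 13)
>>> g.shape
(13, 7, 3)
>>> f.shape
(13, 3, 13)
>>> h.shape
(7, 7, 13)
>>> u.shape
(13, 3, 3)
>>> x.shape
(13,)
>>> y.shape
(3, 7, 3, 7)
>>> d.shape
(7, 3)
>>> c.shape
(3, 3)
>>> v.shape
(3, 3, 3)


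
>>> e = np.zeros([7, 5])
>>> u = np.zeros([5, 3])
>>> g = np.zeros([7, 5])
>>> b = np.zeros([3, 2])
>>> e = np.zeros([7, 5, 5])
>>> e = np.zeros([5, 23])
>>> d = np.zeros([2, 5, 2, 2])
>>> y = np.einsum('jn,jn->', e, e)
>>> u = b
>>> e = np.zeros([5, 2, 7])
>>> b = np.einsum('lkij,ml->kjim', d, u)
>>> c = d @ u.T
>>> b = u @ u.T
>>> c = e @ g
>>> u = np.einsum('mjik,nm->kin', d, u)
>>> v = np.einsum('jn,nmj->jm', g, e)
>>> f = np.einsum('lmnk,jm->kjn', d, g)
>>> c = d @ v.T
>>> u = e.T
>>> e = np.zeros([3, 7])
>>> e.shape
(3, 7)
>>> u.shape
(7, 2, 5)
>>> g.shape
(7, 5)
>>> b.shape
(3, 3)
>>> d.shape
(2, 5, 2, 2)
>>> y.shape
()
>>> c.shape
(2, 5, 2, 7)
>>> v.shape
(7, 2)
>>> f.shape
(2, 7, 2)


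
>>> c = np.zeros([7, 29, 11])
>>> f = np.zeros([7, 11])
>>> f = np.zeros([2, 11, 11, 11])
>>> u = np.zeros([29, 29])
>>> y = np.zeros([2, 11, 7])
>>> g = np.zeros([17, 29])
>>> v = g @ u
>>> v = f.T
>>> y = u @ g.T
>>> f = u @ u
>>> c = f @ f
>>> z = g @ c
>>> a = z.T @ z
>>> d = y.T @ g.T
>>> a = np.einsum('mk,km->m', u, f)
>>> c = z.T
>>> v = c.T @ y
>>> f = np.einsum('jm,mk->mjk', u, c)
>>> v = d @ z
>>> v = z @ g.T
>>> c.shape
(29, 17)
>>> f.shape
(29, 29, 17)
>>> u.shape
(29, 29)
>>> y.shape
(29, 17)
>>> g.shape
(17, 29)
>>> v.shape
(17, 17)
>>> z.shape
(17, 29)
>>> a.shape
(29,)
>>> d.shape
(17, 17)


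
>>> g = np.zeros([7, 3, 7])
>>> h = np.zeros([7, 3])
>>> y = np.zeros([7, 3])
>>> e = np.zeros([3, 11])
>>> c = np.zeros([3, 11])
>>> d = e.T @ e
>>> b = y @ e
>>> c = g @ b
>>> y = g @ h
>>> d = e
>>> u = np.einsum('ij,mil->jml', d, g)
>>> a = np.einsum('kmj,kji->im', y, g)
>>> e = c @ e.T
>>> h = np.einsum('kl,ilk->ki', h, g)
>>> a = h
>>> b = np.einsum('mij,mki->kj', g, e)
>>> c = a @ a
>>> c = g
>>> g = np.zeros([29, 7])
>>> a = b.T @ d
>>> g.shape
(29, 7)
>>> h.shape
(7, 7)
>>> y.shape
(7, 3, 3)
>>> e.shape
(7, 3, 3)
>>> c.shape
(7, 3, 7)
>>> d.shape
(3, 11)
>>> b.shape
(3, 7)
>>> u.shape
(11, 7, 7)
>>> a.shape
(7, 11)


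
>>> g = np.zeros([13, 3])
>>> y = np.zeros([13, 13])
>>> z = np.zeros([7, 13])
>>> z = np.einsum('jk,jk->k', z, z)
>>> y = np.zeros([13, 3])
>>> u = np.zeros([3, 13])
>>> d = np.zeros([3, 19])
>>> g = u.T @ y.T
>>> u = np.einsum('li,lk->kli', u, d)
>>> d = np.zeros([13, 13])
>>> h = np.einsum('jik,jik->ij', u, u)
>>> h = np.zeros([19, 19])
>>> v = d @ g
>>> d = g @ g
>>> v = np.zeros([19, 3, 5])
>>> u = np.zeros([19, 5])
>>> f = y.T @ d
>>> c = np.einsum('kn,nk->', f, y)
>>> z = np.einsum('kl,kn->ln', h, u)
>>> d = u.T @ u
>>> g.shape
(13, 13)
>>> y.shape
(13, 3)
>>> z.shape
(19, 5)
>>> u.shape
(19, 5)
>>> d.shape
(5, 5)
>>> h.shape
(19, 19)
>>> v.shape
(19, 3, 5)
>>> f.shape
(3, 13)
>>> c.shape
()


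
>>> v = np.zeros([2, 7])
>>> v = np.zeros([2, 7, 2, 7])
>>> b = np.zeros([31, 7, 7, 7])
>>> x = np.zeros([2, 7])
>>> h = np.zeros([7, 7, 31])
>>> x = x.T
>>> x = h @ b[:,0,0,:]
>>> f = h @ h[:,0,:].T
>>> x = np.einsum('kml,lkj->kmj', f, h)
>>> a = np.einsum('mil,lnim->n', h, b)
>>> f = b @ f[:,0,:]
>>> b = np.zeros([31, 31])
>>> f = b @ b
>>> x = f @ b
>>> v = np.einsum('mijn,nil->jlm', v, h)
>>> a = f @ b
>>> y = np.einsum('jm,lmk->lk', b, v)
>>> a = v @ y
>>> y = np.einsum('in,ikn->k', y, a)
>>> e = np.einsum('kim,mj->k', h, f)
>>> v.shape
(2, 31, 2)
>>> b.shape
(31, 31)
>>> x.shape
(31, 31)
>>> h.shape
(7, 7, 31)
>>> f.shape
(31, 31)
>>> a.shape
(2, 31, 2)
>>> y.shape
(31,)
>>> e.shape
(7,)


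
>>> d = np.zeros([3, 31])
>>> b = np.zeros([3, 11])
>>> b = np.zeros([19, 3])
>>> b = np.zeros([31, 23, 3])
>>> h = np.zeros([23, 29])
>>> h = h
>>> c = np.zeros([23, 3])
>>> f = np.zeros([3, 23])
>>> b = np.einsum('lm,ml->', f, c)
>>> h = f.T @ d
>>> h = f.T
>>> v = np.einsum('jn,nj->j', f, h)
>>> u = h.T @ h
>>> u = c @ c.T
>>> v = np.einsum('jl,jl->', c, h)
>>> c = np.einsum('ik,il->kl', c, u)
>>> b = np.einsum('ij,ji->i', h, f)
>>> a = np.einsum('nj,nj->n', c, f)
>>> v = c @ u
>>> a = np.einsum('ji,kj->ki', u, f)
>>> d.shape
(3, 31)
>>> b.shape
(23,)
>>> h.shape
(23, 3)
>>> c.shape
(3, 23)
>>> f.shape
(3, 23)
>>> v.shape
(3, 23)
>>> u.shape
(23, 23)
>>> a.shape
(3, 23)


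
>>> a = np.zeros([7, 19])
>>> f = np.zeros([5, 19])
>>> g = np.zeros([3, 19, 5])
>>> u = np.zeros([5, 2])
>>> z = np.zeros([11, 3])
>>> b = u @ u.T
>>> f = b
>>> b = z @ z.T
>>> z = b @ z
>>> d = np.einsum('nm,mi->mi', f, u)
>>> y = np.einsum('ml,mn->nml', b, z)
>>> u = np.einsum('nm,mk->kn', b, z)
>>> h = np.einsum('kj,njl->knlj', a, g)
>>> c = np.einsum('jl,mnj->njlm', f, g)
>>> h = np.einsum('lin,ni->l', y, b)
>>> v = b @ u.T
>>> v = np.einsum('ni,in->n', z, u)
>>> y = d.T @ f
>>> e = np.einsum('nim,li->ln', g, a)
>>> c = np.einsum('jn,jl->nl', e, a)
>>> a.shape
(7, 19)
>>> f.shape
(5, 5)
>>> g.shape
(3, 19, 5)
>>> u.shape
(3, 11)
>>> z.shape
(11, 3)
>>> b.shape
(11, 11)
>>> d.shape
(5, 2)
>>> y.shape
(2, 5)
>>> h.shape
(3,)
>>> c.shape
(3, 19)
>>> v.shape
(11,)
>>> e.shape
(7, 3)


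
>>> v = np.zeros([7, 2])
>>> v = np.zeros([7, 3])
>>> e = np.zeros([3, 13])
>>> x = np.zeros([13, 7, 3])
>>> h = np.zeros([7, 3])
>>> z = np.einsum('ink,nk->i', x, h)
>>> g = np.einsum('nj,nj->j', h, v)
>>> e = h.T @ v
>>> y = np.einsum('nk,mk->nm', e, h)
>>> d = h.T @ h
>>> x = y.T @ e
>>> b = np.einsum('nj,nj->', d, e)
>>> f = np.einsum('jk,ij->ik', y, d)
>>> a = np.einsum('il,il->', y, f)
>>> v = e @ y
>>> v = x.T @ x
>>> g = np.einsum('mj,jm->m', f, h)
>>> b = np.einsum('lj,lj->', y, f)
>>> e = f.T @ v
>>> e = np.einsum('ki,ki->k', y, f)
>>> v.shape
(3, 3)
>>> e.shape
(3,)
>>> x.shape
(7, 3)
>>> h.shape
(7, 3)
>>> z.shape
(13,)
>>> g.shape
(3,)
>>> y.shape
(3, 7)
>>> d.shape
(3, 3)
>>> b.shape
()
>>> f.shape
(3, 7)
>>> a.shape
()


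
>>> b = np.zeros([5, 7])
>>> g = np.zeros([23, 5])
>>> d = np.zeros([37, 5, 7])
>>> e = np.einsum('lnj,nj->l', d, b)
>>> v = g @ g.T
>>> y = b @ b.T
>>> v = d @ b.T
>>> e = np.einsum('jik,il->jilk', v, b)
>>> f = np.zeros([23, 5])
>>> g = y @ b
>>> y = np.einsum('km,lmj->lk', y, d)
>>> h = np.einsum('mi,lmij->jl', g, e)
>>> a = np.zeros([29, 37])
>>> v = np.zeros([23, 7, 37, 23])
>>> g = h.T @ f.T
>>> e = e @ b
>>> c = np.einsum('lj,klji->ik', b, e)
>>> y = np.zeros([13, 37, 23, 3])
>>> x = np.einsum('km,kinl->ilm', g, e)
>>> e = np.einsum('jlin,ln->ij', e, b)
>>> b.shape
(5, 7)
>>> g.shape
(37, 23)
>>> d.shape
(37, 5, 7)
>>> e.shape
(7, 37)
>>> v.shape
(23, 7, 37, 23)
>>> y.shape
(13, 37, 23, 3)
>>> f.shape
(23, 5)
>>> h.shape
(5, 37)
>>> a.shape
(29, 37)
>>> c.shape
(7, 37)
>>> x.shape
(5, 7, 23)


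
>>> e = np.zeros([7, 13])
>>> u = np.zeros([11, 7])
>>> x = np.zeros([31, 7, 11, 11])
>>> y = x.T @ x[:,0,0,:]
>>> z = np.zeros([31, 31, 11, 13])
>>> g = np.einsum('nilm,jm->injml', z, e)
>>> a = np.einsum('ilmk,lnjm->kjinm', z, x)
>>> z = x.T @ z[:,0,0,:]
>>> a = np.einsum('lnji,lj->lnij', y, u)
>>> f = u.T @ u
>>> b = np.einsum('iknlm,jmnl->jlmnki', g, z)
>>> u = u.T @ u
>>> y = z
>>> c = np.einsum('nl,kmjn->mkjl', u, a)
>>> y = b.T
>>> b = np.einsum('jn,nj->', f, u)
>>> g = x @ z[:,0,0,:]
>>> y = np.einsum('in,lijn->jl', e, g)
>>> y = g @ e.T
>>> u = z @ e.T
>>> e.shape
(7, 13)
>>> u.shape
(11, 11, 7, 7)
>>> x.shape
(31, 7, 11, 11)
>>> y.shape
(31, 7, 11, 7)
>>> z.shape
(11, 11, 7, 13)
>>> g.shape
(31, 7, 11, 13)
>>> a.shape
(11, 11, 11, 7)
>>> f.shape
(7, 7)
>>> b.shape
()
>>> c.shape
(11, 11, 11, 7)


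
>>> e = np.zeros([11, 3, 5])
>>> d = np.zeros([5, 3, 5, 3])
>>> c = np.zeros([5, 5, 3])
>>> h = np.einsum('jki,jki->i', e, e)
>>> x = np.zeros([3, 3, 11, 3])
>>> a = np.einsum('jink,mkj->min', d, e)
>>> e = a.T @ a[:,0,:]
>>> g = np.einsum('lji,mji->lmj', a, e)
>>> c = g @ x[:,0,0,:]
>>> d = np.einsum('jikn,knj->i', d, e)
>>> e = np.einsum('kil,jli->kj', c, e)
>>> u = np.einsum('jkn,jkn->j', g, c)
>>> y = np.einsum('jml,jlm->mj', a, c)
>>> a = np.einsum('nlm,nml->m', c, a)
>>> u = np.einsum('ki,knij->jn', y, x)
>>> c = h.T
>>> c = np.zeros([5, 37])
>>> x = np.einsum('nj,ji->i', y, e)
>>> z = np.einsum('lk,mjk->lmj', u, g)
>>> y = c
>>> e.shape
(11, 5)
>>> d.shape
(3,)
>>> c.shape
(5, 37)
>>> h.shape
(5,)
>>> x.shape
(5,)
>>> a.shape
(3,)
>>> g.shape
(11, 5, 3)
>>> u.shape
(3, 3)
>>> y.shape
(5, 37)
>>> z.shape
(3, 11, 5)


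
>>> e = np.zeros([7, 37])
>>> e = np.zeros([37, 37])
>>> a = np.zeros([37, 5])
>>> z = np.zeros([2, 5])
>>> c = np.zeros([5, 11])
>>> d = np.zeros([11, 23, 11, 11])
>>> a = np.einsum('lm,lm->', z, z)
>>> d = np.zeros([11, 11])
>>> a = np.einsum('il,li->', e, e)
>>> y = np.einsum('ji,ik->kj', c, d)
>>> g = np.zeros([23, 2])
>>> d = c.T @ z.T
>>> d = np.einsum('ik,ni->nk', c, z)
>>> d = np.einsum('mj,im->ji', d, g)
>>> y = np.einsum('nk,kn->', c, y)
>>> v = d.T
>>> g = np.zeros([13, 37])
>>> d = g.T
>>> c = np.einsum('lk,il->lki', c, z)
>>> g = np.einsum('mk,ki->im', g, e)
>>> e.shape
(37, 37)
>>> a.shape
()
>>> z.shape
(2, 5)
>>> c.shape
(5, 11, 2)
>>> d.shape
(37, 13)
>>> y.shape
()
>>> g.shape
(37, 13)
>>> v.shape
(23, 11)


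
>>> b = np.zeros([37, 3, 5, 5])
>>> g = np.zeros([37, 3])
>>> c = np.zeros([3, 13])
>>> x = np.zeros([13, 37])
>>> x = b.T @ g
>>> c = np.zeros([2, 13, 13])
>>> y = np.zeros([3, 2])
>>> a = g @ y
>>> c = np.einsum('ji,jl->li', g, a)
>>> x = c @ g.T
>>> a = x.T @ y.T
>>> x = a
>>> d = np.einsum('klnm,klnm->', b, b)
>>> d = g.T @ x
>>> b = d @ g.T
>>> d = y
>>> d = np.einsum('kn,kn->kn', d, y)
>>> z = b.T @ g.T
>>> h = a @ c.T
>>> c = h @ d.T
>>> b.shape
(3, 37)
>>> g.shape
(37, 3)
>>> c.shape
(37, 3)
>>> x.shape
(37, 3)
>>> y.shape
(3, 2)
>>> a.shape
(37, 3)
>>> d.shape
(3, 2)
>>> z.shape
(37, 37)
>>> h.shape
(37, 2)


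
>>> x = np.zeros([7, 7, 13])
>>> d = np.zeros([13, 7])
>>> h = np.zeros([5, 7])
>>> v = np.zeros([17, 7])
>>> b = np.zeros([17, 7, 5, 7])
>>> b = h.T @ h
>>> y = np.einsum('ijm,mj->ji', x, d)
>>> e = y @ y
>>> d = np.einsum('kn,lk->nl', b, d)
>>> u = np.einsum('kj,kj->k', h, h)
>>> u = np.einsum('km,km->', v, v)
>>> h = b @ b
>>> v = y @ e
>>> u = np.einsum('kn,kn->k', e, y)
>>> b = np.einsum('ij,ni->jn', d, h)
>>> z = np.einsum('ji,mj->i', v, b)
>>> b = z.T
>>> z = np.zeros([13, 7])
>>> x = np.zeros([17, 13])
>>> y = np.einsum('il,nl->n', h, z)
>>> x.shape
(17, 13)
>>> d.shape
(7, 13)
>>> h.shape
(7, 7)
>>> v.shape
(7, 7)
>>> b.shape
(7,)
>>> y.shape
(13,)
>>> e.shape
(7, 7)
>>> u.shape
(7,)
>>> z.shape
(13, 7)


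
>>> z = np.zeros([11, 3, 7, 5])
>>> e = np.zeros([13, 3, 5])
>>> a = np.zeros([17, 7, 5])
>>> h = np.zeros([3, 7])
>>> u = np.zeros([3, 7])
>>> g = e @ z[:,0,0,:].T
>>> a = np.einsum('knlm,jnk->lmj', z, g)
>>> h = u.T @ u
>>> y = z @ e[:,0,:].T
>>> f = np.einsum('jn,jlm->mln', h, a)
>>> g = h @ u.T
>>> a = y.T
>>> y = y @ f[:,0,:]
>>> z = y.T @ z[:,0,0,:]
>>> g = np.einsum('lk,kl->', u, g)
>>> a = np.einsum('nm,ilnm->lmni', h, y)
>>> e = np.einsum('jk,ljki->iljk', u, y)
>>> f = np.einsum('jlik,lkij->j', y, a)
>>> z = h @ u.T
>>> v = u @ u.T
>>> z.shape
(7, 3)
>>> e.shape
(7, 11, 3, 7)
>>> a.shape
(3, 7, 7, 11)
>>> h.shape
(7, 7)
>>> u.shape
(3, 7)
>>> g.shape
()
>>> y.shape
(11, 3, 7, 7)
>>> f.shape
(11,)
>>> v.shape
(3, 3)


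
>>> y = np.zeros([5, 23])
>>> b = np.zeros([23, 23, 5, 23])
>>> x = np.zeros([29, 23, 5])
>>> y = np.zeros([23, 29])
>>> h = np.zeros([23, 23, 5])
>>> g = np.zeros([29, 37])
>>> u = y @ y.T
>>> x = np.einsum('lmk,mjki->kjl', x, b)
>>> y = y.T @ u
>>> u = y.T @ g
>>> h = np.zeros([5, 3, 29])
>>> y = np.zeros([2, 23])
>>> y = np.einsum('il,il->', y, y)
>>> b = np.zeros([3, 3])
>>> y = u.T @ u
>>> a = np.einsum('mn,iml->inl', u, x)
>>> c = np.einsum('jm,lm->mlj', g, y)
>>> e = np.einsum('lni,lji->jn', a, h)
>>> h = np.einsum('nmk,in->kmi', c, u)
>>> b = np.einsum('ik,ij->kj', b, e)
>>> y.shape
(37, 37)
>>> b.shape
(3, 37)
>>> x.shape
(5, 23, 29)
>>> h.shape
(29, 37, 23)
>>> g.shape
(29, 37)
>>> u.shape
(23, 37)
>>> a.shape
(5, 37, 29)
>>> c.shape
(37, 37, 29)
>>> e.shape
(3, 37)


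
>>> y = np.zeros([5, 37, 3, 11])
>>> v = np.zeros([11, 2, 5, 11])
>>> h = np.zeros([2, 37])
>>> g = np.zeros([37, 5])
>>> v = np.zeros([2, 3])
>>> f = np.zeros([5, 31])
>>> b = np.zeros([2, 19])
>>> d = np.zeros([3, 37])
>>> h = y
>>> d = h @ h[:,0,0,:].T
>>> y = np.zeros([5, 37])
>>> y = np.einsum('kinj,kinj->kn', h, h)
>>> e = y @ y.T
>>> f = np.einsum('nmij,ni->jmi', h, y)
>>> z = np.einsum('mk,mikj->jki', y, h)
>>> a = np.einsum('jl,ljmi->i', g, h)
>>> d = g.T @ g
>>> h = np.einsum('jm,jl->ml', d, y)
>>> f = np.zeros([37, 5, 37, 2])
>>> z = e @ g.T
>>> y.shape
(5, 3)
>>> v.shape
(2, 3)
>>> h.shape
(5, 3)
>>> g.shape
(37, 5)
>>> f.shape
(37, 5, 37, 2)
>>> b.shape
(2, 19)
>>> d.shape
(5, 5)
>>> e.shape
(5, 5)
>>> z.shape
(5, 37)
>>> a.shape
(11,)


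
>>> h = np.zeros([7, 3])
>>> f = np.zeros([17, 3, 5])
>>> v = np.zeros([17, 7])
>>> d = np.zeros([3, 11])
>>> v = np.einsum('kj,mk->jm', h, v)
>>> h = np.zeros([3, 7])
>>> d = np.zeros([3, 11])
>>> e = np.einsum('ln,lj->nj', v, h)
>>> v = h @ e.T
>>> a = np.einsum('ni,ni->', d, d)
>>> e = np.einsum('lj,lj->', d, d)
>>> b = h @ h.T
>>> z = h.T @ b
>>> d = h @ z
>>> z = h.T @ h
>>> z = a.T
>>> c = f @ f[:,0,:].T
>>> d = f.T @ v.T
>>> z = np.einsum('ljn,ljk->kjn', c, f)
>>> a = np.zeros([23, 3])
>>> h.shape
(3, 7)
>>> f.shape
(17, 3, 5)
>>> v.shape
(3, 17)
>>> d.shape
(5, 3, 3)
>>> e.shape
()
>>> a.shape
(23, 3)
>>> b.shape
(3, 3)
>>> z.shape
(5, 3, 17)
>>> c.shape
(17, 3, 17)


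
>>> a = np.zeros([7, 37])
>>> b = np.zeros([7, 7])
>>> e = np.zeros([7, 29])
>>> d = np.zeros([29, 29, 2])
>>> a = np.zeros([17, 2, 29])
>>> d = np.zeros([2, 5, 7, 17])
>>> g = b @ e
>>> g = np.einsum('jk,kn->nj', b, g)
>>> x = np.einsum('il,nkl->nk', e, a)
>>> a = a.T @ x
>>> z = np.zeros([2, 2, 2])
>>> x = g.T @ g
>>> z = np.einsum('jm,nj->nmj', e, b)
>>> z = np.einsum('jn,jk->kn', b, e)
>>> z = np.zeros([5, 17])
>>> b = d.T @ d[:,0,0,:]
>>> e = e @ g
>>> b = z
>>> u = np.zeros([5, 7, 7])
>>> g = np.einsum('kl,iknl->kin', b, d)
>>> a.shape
(29, 2, 2)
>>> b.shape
(5, 17)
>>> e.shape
(7, 7)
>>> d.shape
(2, 5, 7, 17)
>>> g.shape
(5, 2, 7)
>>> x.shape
(7, 7)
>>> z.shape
(5, 17)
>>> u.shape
(5, 7, 7)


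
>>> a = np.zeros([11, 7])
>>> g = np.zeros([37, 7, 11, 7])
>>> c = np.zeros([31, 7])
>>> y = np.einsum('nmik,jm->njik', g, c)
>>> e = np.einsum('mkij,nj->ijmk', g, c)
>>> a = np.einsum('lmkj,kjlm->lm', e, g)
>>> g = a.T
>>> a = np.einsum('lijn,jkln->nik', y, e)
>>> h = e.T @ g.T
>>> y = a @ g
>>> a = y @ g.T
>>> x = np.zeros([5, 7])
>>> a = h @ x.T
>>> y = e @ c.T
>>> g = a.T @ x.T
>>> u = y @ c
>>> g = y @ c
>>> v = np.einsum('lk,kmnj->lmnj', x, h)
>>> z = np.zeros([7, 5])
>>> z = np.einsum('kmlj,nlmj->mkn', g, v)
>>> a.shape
(7, 37, 7, 5)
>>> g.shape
(11, 7, 37, 7)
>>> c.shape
(31, 7)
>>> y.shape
(11, 7, 37, 31)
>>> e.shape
(11, 7, 37, 7)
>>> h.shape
(7, 37, 7, 7)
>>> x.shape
(5, 7)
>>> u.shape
(11, 7, 37, 7)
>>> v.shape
(5, 37, 7, 7)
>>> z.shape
(7, 11, 5)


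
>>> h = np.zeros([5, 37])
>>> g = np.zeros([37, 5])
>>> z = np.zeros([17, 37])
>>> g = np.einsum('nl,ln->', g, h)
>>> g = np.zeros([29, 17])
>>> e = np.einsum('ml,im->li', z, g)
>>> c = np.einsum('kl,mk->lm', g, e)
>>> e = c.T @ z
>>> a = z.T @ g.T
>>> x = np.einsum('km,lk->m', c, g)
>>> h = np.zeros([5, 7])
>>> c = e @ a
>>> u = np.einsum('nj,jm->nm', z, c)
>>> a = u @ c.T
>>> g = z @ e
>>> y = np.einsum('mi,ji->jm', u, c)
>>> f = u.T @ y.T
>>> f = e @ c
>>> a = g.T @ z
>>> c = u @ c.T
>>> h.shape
(5, 7)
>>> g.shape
(17, 37)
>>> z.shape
(17, 37)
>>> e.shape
(37, 37)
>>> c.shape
(17, 37)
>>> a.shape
(37, 37)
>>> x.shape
(37,)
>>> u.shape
(17, 29)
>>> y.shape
(37, 17)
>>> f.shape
(37, 29)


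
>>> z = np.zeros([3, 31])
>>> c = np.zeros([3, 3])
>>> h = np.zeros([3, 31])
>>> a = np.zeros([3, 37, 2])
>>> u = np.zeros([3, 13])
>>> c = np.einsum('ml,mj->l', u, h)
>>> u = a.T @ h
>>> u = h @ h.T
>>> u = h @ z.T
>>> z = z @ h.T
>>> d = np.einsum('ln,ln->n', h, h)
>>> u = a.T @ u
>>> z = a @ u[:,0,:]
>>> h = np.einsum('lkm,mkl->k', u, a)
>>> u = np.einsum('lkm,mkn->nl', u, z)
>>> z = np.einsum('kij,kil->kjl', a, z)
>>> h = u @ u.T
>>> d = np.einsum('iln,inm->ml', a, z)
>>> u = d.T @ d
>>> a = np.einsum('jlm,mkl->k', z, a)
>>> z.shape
(3, 2, 3)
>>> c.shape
(13,)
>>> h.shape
(3, 3)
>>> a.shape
(37,)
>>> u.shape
(37, 37)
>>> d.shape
(3, 37)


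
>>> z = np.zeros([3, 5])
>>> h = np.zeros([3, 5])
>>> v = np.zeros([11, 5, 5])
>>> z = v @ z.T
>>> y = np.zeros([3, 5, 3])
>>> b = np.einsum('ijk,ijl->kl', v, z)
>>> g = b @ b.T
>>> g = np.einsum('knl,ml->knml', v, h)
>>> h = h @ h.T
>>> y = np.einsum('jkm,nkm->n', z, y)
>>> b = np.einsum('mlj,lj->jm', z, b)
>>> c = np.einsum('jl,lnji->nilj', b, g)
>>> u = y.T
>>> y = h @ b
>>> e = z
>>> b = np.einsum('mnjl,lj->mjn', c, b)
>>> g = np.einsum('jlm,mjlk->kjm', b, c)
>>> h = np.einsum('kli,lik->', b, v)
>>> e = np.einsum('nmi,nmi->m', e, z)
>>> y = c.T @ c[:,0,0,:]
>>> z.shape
(11, 5, 3)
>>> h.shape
()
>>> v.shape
(11, 5, 5)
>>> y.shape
(3, 11, 5, 3)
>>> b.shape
(5, 11, 5)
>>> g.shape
(3, 5, 5)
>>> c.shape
(5, 5, 11, 3)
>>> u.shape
(3,)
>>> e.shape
(5,)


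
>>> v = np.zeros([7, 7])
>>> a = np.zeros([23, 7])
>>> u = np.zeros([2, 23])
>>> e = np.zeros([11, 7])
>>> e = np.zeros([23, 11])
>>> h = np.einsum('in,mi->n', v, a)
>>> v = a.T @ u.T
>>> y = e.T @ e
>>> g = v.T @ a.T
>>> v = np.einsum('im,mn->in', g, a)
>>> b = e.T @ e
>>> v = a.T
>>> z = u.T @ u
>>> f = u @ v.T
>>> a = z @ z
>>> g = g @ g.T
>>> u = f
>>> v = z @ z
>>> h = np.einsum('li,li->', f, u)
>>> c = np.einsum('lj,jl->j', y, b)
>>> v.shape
(23, 23)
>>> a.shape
(23, 23)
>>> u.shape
(2, 7)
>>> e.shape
(23, 11)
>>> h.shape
()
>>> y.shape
(11, 11)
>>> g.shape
(2, 2)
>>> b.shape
(11, 11)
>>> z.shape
(23, 23)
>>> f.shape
(2, 7)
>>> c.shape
(11,)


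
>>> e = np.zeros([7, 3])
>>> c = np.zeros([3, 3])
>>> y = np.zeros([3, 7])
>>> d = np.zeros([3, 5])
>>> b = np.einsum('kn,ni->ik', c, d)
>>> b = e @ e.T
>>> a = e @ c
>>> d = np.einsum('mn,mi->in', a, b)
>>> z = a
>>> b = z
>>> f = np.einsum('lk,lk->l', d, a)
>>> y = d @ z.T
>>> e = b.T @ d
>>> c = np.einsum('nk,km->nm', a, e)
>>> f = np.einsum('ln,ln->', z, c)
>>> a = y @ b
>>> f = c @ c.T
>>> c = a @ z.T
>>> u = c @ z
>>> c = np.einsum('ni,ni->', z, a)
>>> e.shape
(3, 3)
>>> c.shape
()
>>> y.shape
(7, 7)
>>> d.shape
(7, 3)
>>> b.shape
(7, 3)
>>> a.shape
(7, 3)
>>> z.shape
(7, 3)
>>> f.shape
(7, 7)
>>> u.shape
(7, 3)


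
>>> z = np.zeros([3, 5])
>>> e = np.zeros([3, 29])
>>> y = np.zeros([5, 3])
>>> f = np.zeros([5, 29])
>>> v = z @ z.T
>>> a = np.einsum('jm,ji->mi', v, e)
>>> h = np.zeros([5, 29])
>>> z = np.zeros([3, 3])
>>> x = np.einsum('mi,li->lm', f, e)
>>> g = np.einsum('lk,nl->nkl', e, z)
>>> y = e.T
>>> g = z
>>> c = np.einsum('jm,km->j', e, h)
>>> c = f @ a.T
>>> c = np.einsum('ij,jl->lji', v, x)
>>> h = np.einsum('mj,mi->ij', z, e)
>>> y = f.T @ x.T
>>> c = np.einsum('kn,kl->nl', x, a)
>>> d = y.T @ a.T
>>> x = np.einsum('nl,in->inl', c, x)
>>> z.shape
(3, 3)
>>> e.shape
(3, 29)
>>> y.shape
(29, 3)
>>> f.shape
(5, 29)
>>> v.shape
(3, 3)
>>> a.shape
(3, 29)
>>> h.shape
(29, 3)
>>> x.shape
(3, 5, 29)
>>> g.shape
(3, 3)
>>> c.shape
(5, 29)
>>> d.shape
(3, 3)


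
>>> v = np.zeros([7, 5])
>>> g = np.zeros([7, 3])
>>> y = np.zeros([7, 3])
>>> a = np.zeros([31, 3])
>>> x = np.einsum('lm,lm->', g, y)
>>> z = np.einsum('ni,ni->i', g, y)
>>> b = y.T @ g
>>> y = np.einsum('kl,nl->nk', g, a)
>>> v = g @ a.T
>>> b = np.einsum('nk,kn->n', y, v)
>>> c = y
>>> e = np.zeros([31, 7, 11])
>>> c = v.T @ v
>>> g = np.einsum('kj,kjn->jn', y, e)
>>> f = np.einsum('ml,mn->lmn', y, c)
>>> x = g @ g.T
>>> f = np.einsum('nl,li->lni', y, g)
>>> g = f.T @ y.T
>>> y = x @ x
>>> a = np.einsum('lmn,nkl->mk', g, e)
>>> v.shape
(7, 31)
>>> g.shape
(11, 31, 31)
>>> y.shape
(7, 7)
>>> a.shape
(31, 7)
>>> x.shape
(7, 7)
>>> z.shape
(3,)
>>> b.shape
(31,)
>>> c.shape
(31, 31)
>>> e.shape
(31, 7, 11)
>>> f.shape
(7, 31, 11)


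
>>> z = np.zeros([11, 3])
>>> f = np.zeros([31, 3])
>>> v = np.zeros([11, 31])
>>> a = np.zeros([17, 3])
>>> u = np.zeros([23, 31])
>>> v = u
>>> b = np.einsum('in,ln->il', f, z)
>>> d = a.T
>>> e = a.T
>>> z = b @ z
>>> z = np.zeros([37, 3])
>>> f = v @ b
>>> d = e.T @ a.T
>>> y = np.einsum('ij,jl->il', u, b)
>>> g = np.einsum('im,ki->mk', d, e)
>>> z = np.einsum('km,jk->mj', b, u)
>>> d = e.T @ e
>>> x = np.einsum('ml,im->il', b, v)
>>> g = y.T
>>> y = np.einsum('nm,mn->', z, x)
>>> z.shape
(11, 23)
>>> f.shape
(23, 11)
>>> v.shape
(23, 31)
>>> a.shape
(17, 3)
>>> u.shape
(23, 31)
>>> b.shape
(31, 11)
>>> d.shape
(17, 17)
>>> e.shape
(3, 17)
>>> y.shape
()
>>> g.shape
(11, 23)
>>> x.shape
(23, 11)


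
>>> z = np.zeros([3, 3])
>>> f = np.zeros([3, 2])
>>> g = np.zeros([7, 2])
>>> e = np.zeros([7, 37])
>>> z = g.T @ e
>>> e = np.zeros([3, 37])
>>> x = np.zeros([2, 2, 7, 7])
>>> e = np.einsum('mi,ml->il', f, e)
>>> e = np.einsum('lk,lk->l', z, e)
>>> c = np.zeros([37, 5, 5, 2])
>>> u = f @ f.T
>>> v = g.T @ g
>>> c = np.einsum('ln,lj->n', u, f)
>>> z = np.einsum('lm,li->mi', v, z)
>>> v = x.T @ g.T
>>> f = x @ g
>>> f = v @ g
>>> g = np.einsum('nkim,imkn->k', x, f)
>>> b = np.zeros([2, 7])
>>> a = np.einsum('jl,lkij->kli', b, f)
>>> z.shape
(2, 37)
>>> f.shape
(7, 7, 2, 2)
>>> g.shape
(2,)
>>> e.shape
(2,)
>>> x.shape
(2, 2, 7, 7)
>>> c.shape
(3,)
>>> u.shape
(3, 3)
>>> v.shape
(7, 7, 2, 7)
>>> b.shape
(2, 7)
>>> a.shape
(7, 7, 2)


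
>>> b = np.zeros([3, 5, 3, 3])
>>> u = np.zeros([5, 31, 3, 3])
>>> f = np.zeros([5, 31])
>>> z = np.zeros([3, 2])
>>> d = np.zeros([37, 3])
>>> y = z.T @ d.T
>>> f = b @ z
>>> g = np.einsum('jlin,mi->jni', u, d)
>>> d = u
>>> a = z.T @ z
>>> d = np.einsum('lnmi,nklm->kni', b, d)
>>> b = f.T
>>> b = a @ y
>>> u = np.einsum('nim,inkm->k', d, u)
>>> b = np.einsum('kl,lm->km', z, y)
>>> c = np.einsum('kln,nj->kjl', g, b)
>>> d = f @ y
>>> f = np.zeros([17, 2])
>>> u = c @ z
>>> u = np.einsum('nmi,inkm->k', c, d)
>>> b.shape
(3, 37)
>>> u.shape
(3,)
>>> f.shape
(17, 2)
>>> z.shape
(3, 2)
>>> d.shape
(3, 5, 3, 37)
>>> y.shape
(2, 37)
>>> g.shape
(5, 3, 3)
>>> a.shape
(2, 2)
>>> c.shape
(5, 37, 3)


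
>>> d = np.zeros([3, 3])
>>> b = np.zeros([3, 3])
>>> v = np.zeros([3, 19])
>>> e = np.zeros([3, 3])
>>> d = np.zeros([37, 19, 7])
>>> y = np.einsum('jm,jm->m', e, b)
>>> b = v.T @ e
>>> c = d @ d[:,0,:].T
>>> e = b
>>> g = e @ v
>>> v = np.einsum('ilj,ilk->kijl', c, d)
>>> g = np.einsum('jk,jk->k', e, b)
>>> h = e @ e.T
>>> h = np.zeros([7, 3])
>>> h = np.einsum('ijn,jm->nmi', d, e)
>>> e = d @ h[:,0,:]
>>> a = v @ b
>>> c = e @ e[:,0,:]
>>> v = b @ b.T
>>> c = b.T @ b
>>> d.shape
(37, 19, 7)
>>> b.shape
(19, 3)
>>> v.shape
(19, 19)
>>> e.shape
(37, 19, 37)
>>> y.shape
(3,)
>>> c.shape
(3, 3)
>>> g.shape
(3,)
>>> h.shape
(7, 3, 37)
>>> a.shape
(7, 37, 37, 3)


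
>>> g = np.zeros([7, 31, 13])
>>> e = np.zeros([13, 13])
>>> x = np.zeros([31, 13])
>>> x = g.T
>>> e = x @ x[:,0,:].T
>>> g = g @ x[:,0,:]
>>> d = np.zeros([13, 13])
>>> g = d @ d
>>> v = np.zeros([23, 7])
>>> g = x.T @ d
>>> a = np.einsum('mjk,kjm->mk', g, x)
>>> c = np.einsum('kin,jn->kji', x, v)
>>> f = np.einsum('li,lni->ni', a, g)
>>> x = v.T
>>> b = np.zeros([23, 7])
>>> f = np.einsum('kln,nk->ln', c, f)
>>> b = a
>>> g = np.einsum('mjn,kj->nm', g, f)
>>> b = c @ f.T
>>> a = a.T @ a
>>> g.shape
(13, 7)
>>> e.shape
(13, 31, 13)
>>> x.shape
(7, 23)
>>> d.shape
(13, 13)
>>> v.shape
(23, 7)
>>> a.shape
(13, 13)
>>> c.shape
(13, 23, 31)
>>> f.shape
(23, 31)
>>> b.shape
(13, 23, 23)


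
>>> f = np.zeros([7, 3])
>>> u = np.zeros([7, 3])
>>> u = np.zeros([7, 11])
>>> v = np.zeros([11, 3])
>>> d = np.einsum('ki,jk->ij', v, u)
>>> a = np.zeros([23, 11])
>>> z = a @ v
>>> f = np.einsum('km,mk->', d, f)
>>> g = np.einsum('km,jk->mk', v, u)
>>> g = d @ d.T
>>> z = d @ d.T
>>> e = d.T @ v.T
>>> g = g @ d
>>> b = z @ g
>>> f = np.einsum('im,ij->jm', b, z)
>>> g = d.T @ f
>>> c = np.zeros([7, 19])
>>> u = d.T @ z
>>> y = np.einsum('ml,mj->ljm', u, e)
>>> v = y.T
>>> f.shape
(3, 7)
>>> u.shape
(7, 3)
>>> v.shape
(7, 11, 3)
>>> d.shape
(3, 7)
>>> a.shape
(23, 11)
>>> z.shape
(3, 3)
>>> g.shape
(7, 7)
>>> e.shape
(7, 11)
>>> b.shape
(3, 7)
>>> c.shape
(7, 19)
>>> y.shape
(3, 11, 7)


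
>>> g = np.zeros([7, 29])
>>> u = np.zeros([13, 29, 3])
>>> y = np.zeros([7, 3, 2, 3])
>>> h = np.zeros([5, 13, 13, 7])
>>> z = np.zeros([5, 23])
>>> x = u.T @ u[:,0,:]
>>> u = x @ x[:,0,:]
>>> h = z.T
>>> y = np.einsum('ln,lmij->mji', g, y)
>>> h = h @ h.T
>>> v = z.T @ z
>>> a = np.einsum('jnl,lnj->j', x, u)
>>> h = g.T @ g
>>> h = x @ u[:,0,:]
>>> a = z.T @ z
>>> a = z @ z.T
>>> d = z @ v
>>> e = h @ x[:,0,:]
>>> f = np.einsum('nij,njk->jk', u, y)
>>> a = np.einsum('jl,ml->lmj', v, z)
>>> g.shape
(7, 29)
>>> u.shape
(3, 29, 3)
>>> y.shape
(3, 3, 2)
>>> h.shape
(3, 29, 3)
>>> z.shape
(5, 23)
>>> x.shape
(3, 29, 3)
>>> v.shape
(23, 23)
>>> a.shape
(23, 5, 23)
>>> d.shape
(5, 23)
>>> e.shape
(3, 29, 3)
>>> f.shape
(3, 2)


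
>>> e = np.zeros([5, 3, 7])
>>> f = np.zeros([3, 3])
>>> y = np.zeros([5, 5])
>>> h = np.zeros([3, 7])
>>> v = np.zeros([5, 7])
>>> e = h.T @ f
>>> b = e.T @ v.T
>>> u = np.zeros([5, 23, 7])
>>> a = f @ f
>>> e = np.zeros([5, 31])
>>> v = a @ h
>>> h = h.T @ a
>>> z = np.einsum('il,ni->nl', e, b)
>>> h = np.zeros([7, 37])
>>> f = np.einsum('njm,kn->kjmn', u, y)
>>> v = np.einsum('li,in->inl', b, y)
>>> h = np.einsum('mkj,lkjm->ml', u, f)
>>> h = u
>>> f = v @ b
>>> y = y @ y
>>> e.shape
(5, 31)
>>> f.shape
(5, 5, 5)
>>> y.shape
(5, 5)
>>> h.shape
(5, 23, 7)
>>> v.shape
(5, 5, 3)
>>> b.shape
(3, 5)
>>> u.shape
(5, 23, 7)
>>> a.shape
(3, 3)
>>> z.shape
(3, 31)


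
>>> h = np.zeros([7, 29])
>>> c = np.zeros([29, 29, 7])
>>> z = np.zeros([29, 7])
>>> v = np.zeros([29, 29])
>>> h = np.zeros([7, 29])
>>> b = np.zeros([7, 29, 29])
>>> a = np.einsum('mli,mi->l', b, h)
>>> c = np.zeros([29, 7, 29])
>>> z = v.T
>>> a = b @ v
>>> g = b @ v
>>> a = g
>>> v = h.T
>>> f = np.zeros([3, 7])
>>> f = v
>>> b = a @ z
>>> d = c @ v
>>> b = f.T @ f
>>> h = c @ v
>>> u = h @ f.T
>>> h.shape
(29, 7, 7)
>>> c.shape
(29, 7, 29)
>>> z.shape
(29, 29)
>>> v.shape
(29, 7)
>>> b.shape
(7, 7)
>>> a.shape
(7, 29, 29)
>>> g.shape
(7, 29, 29)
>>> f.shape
(29, 7)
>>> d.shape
(29, 7, 7)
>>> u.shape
(29, 7, 29)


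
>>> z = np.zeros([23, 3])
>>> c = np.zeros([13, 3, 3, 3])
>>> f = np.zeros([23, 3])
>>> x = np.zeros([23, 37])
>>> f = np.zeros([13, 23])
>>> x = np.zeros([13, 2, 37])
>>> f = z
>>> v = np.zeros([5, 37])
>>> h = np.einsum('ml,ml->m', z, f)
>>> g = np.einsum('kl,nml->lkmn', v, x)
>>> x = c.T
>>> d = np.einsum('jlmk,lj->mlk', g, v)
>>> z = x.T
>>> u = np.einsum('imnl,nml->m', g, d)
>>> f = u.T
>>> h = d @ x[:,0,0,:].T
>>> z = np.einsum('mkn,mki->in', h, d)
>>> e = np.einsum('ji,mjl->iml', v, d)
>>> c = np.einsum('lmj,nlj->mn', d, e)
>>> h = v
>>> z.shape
(13, 3)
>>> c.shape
(5, 37)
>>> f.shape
(5,)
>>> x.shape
(3, 3, 3, 13)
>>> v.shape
(5, 37)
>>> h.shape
(5, 37)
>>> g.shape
(37, 5, 2, 13)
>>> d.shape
(2, 5, 13)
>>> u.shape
(5,)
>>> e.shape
(37, 2, 13)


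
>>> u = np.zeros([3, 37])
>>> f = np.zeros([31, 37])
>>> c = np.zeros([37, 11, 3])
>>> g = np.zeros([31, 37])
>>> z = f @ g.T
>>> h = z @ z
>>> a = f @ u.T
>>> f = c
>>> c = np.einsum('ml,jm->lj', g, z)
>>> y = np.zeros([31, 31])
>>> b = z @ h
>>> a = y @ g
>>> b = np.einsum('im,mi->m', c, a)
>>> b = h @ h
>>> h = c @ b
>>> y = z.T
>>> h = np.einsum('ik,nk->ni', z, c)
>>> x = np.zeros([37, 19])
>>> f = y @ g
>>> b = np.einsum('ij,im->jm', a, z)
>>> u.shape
(3, 37)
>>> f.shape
(31, 37)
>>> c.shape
(37, 31)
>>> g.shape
(31, 37)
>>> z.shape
(31, 31)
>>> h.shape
(37, 31)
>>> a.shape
(31, 37)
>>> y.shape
(31, 31)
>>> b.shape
(37, 31)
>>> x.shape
(37, 19)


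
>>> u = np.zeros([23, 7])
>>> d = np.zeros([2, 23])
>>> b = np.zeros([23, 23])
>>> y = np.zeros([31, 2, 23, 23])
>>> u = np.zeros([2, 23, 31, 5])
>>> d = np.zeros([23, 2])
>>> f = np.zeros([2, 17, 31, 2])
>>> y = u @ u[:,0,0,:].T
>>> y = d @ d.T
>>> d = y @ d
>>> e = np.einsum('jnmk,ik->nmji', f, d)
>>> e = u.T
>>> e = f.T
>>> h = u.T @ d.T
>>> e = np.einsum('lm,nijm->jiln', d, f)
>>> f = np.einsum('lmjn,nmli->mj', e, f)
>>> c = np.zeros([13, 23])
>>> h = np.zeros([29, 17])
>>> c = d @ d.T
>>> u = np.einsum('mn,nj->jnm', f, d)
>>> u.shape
(2, 23, 17)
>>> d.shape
(23, 2)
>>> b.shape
(23, 23)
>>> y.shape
(23, 23)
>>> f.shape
(17, 23)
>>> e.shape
(31, 17, 23, 2)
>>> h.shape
(29, 17)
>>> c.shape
(23, 23)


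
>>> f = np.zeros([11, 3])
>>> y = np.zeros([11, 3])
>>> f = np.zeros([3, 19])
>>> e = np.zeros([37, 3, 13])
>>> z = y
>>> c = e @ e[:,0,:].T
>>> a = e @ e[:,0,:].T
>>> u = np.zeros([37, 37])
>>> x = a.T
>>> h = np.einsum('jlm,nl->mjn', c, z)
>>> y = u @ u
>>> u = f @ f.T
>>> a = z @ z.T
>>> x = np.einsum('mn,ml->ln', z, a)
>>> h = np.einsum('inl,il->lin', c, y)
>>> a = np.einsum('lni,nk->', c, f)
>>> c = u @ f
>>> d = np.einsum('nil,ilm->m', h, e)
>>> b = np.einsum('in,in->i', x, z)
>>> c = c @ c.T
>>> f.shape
(3, 19)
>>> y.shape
(37, 37)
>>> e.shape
(37, 3, 13)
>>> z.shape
(11, 3)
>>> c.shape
(3, 3)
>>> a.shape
()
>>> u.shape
(3, 3)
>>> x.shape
(11, 3)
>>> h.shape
(37, 37, 3)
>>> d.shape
(13,)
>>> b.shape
(11,)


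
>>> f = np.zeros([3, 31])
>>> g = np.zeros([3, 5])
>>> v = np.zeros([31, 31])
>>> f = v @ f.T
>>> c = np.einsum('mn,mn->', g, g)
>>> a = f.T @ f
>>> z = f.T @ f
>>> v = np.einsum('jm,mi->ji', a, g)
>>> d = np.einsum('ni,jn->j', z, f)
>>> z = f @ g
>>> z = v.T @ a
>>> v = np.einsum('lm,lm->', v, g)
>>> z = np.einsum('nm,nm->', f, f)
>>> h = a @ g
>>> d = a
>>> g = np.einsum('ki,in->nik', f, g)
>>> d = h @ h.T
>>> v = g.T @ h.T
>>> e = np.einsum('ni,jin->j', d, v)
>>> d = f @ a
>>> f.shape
(31, 3)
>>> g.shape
(5, 3, 31)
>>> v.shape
(31, 3, 3)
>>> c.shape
()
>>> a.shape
(3, 3)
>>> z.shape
()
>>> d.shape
(31, 3)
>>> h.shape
(3, 5)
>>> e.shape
(31,)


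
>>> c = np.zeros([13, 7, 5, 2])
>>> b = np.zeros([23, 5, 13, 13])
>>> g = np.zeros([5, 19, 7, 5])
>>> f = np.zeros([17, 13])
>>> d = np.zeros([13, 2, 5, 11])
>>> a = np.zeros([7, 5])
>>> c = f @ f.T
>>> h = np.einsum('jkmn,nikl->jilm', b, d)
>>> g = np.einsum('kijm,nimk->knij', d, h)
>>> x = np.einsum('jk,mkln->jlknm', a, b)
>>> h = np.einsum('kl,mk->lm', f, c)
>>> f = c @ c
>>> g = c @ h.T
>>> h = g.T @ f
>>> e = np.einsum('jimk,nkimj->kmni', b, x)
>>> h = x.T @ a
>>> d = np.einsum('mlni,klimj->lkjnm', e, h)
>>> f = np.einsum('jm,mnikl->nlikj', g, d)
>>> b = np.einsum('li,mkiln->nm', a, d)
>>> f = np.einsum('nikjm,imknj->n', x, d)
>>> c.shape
(17, 17)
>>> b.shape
(13, 13)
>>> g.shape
(17, 13)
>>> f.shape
(7,)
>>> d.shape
(13, 23, 5, 7, 13)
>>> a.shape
(7, 5)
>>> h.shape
(23, 13, 5, 13, 5)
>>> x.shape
(7, 13, 5, 13, 23)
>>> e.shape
(13, 13, 7, 5)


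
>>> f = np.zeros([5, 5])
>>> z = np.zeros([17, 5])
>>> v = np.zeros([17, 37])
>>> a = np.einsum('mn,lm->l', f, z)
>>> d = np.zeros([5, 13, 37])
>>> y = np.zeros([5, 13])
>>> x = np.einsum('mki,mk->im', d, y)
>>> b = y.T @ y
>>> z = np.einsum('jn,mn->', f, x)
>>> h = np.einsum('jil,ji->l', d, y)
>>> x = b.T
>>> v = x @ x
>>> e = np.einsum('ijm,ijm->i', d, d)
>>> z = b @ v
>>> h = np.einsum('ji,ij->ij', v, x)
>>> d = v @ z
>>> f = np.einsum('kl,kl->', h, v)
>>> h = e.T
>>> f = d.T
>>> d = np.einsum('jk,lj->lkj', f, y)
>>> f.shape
(13, 13)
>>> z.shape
(13, 13)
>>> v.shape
(13, 13)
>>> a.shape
(17,)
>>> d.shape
(5, 13, 13)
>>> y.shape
(5, 13)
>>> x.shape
(13, 13)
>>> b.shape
(13, 13)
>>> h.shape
(5,)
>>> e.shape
(5,)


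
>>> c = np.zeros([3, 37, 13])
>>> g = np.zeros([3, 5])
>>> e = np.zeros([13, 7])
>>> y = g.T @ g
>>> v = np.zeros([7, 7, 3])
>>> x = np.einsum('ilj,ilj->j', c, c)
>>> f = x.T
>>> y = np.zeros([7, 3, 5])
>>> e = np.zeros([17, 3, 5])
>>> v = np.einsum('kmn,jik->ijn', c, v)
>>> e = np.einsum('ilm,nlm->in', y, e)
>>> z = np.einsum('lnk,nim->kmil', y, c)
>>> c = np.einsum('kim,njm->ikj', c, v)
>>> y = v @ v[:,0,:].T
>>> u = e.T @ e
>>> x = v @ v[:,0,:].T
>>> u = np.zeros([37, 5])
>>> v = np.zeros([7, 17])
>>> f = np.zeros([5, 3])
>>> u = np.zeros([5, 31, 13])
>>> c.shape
(37, 3, 7)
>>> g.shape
(3, 5)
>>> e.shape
(7, 17)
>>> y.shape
(7, 7, 7)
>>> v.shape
(7, 17)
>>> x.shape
(7, 7, 7)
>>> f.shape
(5, 3)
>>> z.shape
(5, 13, 37, 7)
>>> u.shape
(5, 31, 13)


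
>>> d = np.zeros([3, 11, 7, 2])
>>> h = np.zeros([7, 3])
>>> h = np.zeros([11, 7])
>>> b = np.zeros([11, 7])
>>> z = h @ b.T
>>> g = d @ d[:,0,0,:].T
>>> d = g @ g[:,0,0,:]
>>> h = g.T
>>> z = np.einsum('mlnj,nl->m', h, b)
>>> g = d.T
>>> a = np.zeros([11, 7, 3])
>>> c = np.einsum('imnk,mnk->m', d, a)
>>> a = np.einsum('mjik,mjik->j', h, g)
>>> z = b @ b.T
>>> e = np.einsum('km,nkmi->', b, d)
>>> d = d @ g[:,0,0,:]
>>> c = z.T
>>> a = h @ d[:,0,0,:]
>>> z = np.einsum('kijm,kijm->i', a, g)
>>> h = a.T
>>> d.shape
(3, 11, 7, 3)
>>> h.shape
(3, 11, 7, 3)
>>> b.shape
(11, 7)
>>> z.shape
(7,)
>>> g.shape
(3, 7, 11, 3)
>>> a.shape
(3, 7, 11, 3)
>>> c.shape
(11, 11)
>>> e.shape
()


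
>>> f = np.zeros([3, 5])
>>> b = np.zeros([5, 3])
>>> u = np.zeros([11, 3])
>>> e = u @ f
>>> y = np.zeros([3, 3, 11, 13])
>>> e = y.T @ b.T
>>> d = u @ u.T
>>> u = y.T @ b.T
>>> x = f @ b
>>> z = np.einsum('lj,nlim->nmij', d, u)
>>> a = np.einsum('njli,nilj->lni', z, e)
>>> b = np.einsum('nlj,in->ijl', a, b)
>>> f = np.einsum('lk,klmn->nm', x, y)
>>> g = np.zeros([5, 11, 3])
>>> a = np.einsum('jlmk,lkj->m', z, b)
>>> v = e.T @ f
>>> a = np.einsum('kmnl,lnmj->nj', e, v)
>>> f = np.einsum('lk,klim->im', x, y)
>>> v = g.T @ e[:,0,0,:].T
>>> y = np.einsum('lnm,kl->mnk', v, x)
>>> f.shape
(11, 13)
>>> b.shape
(5, 11, 13)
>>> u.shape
(13, 11, 3, 5)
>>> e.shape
(13, 11, 3, 5)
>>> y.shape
(13, 11, 3)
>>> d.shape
(11, 11)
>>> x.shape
(3, 3)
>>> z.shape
(13, 5, 3, 11)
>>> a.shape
(3, 11)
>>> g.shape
(5, 11, 3)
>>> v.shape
(3, 11, 13)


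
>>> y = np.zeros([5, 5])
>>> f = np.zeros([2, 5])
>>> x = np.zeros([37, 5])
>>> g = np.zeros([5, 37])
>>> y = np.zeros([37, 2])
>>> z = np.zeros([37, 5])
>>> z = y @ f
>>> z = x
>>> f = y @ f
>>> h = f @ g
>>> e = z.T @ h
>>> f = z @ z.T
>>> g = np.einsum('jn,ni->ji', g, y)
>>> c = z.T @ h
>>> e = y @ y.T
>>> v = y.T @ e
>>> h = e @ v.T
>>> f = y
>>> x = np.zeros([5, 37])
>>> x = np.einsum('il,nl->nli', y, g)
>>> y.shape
(37, 2)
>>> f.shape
(37, 2)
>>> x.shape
(5, 2, 37)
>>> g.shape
(5, 2)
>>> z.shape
(37, 5)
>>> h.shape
(37, 2)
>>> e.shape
(37, 37)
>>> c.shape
(5, 37)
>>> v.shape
(2, 37)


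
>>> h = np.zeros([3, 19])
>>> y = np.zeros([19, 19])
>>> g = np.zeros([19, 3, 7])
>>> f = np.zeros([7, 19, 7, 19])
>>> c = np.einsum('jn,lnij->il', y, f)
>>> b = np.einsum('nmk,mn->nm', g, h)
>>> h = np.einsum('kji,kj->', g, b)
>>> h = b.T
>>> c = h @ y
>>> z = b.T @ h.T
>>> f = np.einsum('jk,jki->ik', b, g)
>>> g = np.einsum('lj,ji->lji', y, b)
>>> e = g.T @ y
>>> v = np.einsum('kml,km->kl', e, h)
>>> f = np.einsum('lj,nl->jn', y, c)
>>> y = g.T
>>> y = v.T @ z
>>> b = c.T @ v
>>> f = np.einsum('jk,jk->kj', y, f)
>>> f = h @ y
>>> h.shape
(3, 19)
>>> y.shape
(19, 3)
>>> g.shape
(19, 19, 3)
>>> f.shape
(3, 3)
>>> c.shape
(3, 19)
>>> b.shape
(19, 19)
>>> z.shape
(3, 3)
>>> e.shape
(3, 19, 19)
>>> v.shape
(3, 19)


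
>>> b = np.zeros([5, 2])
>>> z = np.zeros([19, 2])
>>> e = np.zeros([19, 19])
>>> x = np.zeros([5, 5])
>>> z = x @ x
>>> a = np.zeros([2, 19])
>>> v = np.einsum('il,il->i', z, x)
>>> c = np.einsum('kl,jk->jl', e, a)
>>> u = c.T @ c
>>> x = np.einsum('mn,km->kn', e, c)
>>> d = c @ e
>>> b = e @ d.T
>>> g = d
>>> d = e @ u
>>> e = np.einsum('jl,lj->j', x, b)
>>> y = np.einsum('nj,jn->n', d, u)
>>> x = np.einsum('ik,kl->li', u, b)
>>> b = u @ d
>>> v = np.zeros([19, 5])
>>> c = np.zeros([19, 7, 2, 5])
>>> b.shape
(19, 19)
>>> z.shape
(5, 5)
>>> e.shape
(2,)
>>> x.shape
(2, 19)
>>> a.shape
(2, 19)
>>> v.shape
(19, 5)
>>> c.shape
(19, 7, 2, 5)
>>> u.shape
(19, 19)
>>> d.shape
(19, 19)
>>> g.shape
(2, 19)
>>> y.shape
(19,)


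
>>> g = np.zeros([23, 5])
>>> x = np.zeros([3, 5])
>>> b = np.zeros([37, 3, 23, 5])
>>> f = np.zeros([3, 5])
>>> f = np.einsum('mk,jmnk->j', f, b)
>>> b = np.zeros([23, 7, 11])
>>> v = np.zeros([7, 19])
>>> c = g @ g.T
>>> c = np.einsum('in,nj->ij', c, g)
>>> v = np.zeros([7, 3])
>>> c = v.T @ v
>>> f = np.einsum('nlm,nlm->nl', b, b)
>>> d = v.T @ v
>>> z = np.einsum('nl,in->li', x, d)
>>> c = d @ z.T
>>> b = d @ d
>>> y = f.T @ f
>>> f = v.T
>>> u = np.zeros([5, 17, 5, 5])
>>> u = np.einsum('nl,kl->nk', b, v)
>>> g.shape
(23, 5)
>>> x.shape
(3, 5)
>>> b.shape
(3, 3)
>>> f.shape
(3, 7)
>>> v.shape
(7, 3)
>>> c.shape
(3, 5)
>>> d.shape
(3, 3)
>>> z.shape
(5, 3)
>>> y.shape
(7, 7)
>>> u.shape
(3, 7)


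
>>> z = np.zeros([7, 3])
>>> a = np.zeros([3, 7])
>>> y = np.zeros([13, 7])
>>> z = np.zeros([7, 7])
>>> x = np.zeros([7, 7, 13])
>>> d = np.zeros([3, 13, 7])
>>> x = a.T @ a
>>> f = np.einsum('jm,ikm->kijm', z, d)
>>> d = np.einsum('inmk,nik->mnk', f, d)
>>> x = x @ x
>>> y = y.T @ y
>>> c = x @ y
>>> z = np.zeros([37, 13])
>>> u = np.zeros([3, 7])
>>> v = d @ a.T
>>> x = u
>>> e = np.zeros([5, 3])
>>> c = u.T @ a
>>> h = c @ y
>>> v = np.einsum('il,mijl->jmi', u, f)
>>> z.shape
(37, 13)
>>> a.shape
(3, 7)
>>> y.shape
(7, 7)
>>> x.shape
(3, 7)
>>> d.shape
(7, 3, 7)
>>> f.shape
(13, 3, 7, 7)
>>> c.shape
(7, 7)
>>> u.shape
(3, 7)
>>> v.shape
(7, 13, 3)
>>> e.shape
(5, 3)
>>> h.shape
(7, 7)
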